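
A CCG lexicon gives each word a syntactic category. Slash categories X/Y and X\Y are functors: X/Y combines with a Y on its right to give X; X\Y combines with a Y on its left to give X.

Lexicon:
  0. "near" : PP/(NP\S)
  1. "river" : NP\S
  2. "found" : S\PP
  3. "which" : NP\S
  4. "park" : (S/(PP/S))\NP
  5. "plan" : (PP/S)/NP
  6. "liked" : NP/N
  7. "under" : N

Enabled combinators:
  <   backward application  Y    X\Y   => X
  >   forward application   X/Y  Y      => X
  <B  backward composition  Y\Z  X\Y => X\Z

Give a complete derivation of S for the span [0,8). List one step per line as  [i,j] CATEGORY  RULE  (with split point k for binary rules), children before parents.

[0,8] S   >
  [0,5] S/(PP/S)   <
    [0,4] NP   <
      [0,3] S   <
        [0,2] PP   >
          [0,1] "near" : PP/(NP\S)
          [1,2] "river" : NP\S
        [2,3] "found" : S\PP
      [3,4] "which" : NP\S
    [4,5] "park" : (S/(PP/S))\NP
  [5,8] PP/S   >
    [5,6] "plan" : (PP/S)/NP
    [6,8] NP   >
      [6,7] "liked" : NP/N
      [7,8] "under" : N

[0,1] PP/(NP\S)  lex  "near"
[1,2] NP\S  lex  "river"
[0,2] PP  >  k=1
[2,3] S\PP  lex  "found"
[0,3] S  <  k=2
[3,4] NP\S  lex  "which"
[0,4] NP  <  k=3
[4,5] (S/(PP/S))\NP  lex  "park"
[0,5] S/(PP/S)  <  k=4
[5,6] (PP/S)/NP  lex  "plan"
[6,7] NP/N  lex  "liked"
[7,8] N  lex  "under"
[6,8] NP  >  k=7
[5,8] PP/S  >  k=6
[0,8] S  >  k=5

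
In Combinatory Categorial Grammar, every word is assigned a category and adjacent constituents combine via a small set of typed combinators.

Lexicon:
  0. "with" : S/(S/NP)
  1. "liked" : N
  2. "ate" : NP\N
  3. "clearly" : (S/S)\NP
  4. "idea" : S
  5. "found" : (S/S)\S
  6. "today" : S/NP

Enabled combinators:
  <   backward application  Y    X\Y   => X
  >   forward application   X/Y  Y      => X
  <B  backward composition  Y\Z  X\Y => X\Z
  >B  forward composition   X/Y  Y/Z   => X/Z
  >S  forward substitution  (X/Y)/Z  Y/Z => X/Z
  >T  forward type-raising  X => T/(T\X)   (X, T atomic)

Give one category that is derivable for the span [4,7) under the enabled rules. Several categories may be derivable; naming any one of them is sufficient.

S/NP

[0,7] S   >
  [0,1] "with" : S/(S/NP)
  [1,7] S/NP   >B
    [1,4] S/S   <
      [1,3] NP   >
        [1,2] NP/(NP\N)   >T
          [1,2] "liked" : N
        [2,3] "ate" : NP\N
      [3,4] "clearly" : (S/S)\NP
    [4,7] S/NP   >B
      [4,6] S/S   <
        [4,5] "idea" : S
        [5,6] "found" : (S/S)\S
      [6,7] "today" : S/NP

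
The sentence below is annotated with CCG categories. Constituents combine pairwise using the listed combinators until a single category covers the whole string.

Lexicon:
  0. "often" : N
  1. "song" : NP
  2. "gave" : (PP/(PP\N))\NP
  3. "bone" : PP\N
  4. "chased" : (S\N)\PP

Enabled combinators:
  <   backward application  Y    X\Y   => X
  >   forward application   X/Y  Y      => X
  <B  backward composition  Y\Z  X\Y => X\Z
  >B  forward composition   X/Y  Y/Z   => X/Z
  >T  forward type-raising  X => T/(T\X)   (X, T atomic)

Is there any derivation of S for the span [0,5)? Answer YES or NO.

[0,5] S   <
  [0,1] "often" : N
  [1,5] S\N   <
    [1,4] PP   >
      [1,3] PP/(PP\N)   <
        [1,2] "song" : NP
        [2,3] "gave" : (PP/(PP\N))\NP
      [3,4] "bone" : PP\N
    [4,5] "chased" : (S\N)\PP

YES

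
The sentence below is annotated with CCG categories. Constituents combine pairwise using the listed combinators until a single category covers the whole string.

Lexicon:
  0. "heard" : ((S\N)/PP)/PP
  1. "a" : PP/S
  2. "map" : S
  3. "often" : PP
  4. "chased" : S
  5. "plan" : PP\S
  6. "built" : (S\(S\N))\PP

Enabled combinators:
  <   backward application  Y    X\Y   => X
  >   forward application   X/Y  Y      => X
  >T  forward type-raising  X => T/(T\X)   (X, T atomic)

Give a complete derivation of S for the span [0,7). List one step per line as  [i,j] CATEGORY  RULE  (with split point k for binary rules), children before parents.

[0,1] ((S\N)/PP)/PP  lex  "heard"
[1,2] PP/S  lex  "a"
[2,3] S  lex  "map"
[1,3] PP  >  k=2
[0,3] (S\N)/PP  >  k=1
[3,4] PP  lex  "often"
[0,4] S\N  >  k=3
[4,5] S  lex  "chased"
[5,6] PP\S  lex  "plan"
[4,6] PP  <  k=5
[6,7] (S\(S\N))\PP  lex  "built"
[4,7] S\(S\N)  <  k=6
[0,7] S  <  k=4

[0,7] S   <
  [0,4] S\N   >
    [0,3] (S\N)/PP   >
      [0,1] "heard" : ((S\N)/PP)/PP
      [1,3] PP   >
        [1,2] "a" : PP/S
        [2,3] "map" : S
    [3,4] "often" : PP
  [4,7] S\(S\N)   <
    [4,6] PP   <
      [4,5] "chased" : S
      [5,6] "plan" : PP\S
    [6,7] "built" : (S\(S\N))\PP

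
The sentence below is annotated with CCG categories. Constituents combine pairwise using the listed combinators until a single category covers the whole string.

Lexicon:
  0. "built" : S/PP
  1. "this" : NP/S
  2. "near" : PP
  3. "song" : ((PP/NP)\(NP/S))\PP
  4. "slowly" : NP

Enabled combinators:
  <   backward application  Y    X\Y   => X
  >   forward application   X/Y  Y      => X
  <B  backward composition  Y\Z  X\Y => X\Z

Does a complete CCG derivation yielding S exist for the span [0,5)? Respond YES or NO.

[0,5] S   >
  [0,1] "built" : S/PP
  [1,5] PP   >
    [1,4] PP/NP   <
      [1,2] "this" : NP/S
      [2,4] (PP/NP)\(NP/S)   <
        [2,3] "near" : PP
        [3,4] "song" : ((PP/NP)\(NP/S))\PP
    [4,5] "slowly" : NP

YES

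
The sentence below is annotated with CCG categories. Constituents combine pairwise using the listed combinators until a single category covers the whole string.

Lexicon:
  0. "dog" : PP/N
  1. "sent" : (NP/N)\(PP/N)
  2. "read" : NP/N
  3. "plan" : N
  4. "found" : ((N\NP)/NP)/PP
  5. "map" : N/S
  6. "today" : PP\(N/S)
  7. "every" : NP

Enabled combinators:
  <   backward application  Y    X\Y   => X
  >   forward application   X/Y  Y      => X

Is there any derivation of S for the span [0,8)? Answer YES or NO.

PP/N (NP/N)\(PP/N) NP/N N ((N\NP)/NP)/PP N/S PP\(N/S) NP
CKY chart[0,8] = {NP}; S ∉ chart

NO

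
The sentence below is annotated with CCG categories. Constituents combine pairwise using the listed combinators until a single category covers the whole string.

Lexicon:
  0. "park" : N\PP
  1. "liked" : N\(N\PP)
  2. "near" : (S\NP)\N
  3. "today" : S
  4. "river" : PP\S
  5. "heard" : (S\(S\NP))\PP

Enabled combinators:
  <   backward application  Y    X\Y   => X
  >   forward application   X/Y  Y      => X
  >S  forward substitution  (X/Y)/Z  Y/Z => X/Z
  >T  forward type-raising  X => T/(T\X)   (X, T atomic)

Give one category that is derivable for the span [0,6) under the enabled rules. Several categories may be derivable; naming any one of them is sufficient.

[0,6] S   <
  [0,3] S\NP   <
    [0,2] N   <
      [0,1] "park" : N\PP
      [1,2] "liked" : N\(N\PP)
    [2,3] "near" : (S\NP)\N
  [3,6] S\(S\NP)   <
    [3,5] PP   >
      [3,4] PP/(PP\S)   >T
        [3,4] "today" : S
      [4,5] "river" : PP\S
    [5,6] "heard" : (S\(S\NP))\PP

S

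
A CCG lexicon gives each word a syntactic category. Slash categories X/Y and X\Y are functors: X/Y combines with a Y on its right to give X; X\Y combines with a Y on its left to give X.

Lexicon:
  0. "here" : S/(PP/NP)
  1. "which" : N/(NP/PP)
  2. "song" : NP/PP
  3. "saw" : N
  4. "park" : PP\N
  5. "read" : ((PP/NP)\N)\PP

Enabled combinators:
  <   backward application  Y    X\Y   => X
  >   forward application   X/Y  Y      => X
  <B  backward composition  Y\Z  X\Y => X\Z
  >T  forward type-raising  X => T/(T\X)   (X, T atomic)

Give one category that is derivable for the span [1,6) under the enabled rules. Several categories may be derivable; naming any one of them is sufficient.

[0,6] S   >
  [0,1] "here" : S/(PP/NP)
  [1,6] PP/NP   <
    [1,3] N   >
      [1,2] "which" : N/(NP/PP)
      [2,3] "song" : NP/PP
    [3,6] (PP/NP)\N   <
      [3,5] PP   >
        [3,4] PP/(PP\N)   >T
          [3,4] "saw" : N
        [4,5] "park" : PP\N
      [5,6] "read" : ((PP/NP)\N)\PP

PP/NP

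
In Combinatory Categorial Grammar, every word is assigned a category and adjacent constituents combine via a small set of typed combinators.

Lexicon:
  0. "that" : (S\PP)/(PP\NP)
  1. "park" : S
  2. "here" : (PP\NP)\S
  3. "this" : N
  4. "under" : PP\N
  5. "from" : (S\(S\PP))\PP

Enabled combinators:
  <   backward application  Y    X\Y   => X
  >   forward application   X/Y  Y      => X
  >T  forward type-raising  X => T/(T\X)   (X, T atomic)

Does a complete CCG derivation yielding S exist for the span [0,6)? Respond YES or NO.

YES

[0,6] S   <
  [0,3] S\PP   >
    [0,1] "that" : (S\PP)/(PP\NP)
    [1,3] PP\NP   <
      [1,2] "park" : S
      [2,3] "here" : (PP\NP)\S
  [3,6] S\(S\PP)   <
    [3,5] PP   <
      [3,4] "this" : N
      [4,5] "under" : PP\N
    [5,6] "from" : (S\(S\PP))\PP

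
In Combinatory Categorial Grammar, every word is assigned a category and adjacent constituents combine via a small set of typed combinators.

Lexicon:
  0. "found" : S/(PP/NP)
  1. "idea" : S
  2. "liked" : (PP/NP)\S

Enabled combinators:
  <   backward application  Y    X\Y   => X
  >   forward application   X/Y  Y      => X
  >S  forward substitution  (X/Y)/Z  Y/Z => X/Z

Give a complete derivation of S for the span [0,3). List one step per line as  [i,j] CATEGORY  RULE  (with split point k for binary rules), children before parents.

[0,3] S   >
  [0,1] "found" : S/(PP/NP)
  [1,3] PP/NP   <
    [1,2] "idea" : S
    [2,3] "liked" : (PP/NP)\S

[0,1] S/(PP/NP)  lex  "found"
[1,2] S  lex  "idea"
[2,3] (PP/NP)\S  lex  "liked"
[1,3] PP/NP  <  k=2
[0,3] S  >  k=1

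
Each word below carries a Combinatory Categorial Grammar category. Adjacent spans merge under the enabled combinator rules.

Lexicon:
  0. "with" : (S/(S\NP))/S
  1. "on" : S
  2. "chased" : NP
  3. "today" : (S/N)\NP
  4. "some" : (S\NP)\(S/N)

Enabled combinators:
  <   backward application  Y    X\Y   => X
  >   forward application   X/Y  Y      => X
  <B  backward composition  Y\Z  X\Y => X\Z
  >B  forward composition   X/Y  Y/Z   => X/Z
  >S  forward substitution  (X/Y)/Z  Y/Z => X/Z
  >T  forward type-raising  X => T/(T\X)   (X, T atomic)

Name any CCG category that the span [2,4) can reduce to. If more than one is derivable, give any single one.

S/N

[0,5] S   >
  [0,2] S/(S\NP)   >
    [0,1] "with" : (S/(S\NP))/S
    [1,2] "on" : S
  [2,5] S\NP   <
    [2,4] S/N   <
      [2,3] "chased" : NP
      [3,4] "today" : (S/N)\NP
    [4,5] "some" : (S\NP)\(S/N)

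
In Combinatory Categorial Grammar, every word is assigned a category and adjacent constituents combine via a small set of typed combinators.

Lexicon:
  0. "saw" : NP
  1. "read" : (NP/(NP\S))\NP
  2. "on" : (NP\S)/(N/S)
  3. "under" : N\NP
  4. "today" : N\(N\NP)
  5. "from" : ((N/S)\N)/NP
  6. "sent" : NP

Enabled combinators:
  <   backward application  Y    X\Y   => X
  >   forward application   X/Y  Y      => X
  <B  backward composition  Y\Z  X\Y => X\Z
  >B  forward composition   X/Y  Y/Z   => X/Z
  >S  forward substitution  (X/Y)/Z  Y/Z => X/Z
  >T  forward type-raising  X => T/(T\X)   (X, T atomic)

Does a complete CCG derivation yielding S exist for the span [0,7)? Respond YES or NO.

NP (NP/(NP\S))\NP (NP\S)/(N/S) N\NP N\(N\NP) ((N/S)\N)/NP NP
CKY chart[0,7] = {N/(N\NP), NP, NP/(NP\NP), PP/(PP\NP), S/(S\NP)}; S ∉ chart

NO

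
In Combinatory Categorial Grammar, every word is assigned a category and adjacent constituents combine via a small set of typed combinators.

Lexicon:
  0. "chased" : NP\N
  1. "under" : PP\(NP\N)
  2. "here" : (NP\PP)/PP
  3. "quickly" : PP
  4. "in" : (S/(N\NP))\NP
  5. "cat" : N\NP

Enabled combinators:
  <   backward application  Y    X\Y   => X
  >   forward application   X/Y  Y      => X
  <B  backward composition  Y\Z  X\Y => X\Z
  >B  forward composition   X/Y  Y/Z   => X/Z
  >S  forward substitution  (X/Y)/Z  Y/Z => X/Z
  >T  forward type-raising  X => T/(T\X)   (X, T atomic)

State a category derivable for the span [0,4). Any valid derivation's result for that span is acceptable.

[0,6] S   >
  [0,5] S/(N\NP)   <
    [0,4] NP   <
      [0,2] PP   <
        [0,1] "chased" : NP\N
        [1,2] "under" : PP\(NP\N)
      [2,4] NP\PP   >
        [2,3] "here" : (NP\PP)/PP
        [3,4] "quickly" : PP
    [4,5] "in" : (S/(N\NP))\NP
  [5,6] "cat" : N\NP

NP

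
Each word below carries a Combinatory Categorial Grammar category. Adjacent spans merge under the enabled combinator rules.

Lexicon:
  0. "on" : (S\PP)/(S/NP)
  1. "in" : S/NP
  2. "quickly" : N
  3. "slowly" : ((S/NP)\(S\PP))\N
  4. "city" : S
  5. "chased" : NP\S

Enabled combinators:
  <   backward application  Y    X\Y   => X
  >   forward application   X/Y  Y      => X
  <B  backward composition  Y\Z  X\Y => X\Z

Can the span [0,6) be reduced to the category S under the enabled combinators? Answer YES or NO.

YES

[0,6] S   >
  [0,4] S/NP   <
    [0,2] S\PP   >
      [0,1] "on" : (S\PP)/(S/NP)
      [1,2] "in" : S/NP
    [2,4] (S/NP)\(S\PP)   <
      [2,3] "quickly" : N
      [3,4] "slowly" : ((S/NP)\(S\PP))\N
  [4,6] NP   <
    [4,5] "city" : S
    [5,6] "chased" : NP\S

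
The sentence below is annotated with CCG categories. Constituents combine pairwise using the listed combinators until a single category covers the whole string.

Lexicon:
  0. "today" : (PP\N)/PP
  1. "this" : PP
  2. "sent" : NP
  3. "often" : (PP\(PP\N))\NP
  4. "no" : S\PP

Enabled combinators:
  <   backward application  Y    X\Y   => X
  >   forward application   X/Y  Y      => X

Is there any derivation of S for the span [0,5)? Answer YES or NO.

YES

[0,5] S   <
  [0,4] PP   <
    [0,2] PP\N   >
      [0,1] "today" : (PP\N)/PP
      [1,2] "this" : PP
    [2,4] PP\(PP\N)   <
      [2,3] "sent" : NP
      [3,4] "often" : (PP\(PP\N))\NP
  [4,5] "no" : S\PP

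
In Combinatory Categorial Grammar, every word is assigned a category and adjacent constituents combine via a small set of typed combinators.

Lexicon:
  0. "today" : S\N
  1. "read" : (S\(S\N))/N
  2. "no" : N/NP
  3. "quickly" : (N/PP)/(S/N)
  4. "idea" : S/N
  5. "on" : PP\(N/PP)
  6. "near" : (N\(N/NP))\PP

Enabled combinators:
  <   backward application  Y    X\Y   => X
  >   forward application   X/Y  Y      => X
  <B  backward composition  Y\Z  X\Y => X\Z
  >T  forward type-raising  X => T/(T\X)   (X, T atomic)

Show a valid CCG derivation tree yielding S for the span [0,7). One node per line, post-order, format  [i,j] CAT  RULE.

[0,7] S   <
  [0,1] "today" : S\N
  [1,7] S\(S\N)   >
    [1,2] "read" : (S\(S\N))/N
    [2,7] N   <
      [2,3] "no" : N/NP
      [3,7] N\(N/NP)   <
        [3,6] PP   <
          [3,5] N/PP   >
            [3,4] "quickly" : (N/PP)/(S/N)
            [4,5] "idea" : S/N
          [5,6] "on" : PP\(N/PP)
        [6,7] "near" : (N\(N/NP))\PP

[0,1] S\N  lex  "today"
[1,2] (S\(S\N))/N  lex  "read"
[2,3] N/NP  lex  "no"
[3,4] (N/PP)/(S/N)  lex  "quickly"
[4,5] S/N  lex  "idea"
[3,5] N/PP  >  k=4
[5,6] PP\(N/PP)  lex  "on"
[3,6] PP  <  k=5
[6,7] (N\(N/NP))\PP  lex  "near"
[3,7] N\(N/NP)  <  k=6
[2,7] N  <  k=3
[1,7] S\(S\N)  >  k=2
[0,7] S  <  k=1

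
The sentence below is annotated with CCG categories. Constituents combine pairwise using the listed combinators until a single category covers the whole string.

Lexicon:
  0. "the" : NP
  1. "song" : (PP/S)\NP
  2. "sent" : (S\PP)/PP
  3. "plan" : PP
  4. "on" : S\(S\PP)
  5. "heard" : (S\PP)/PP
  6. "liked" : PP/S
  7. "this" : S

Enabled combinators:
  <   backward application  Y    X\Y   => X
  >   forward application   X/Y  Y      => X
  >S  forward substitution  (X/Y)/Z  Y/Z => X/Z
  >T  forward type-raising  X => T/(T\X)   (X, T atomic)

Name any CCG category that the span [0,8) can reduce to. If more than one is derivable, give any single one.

[0,8] S   <
  [0,5] PP   >
    [0,2] PP/S   <
      [0,1] "the" : NP
      [1,2] "song" : (PP/S)\NP
    [2,5] S   <
      [2,4] S\PP   >
        [2,3] "sent" : (S\PP)/PP
        [3,4] "plan" : PP
      [4,5] "on" : S\(S\PP)
  [5,8] S\PP   >
    [5,6] "heard" : (S\PP)/PP
    [6,8] PP   >
      [6,7] "liked" : PP/S
      [7,8] "this" : S

S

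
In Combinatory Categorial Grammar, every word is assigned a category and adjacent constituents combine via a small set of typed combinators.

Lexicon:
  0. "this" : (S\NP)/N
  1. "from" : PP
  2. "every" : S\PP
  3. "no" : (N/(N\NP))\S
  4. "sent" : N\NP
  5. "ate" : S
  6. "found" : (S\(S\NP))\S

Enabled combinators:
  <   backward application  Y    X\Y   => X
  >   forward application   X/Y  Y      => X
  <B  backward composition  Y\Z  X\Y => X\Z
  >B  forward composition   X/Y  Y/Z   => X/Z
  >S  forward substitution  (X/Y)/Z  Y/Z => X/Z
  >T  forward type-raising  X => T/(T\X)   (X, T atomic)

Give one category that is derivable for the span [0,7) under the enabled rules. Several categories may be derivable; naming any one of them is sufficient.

[0,7] S   <
  [0,5] S\NP   >
    [0,1] "this" : (S\NP)/N
    [1,5] N   >
      [1,4] N/(N\NP)   <
        [1,3] S   <
          [1,2] "from" : PP
          [2,3] "every" : S\PP
        [3,4] "no" : (N/(N\NP))\S
      [4,5] "sent" : N\NP
  [5,7] S\(S\NP)   <
    [5,6] "ate" : S
    [6,7] "found" : (S\(S\NP))\S

S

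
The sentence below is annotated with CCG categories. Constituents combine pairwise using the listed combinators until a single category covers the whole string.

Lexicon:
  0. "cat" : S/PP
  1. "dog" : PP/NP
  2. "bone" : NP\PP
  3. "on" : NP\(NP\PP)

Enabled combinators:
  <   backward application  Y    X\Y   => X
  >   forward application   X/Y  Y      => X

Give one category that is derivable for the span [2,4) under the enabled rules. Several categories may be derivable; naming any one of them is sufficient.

NP

[0,4] S   >
  [0,1] "cat" : S/PP
  [1,4] PP   >
    [1,2] "dog" : PP/NP
    [2,4] NP   <
      [2,3] "bone" : NP\PP
      [3,4] "on" : NP\(NP\PP)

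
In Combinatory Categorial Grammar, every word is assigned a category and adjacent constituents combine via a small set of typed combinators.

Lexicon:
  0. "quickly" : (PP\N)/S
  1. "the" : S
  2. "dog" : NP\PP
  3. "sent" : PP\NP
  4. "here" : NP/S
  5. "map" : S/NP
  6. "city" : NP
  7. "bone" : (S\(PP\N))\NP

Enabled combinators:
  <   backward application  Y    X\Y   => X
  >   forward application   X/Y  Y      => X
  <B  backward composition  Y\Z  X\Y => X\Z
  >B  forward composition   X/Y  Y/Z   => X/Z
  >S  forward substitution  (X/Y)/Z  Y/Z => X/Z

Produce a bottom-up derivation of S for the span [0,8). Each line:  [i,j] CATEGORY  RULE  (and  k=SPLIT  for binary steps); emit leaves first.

[0,1] (PP\N)/S  lex  "quickly"
[1,2] S  lex  "the"
[0,2] PP\N  >  k=1
[2,3] NP\PP  lex  "dog"
[3,4] PP\NP  lex  "sent"
[2,4] PP\PP  <B  k=3
[0,4] PP\N  <B  k=2
[4,5] NP/S  lex  "here"
[5,6] S/NP  lex  "map"
[6,7] NP  lex  "city"
[5,7] S  >  k=6
[4,7] NP  >  k=5
[7,8] (S\(PP\N))\NP  lex  "bone"
[4,8] S\(PP\N)  <  k=7
[0,8] S  <  k=4

[0,8] S   <
  [0,4] PP\N   <B
    [0,2] PP\N   >
      [0,1] "quickly" : (PP\N)/S
      [1,2] "the" : S
    [2,4] PP\PP   <B
      [2,3] "dog" : NP\PP
      [3,4] "sent" : PP\NP
  [4,8] S\(PP\N)   <
    [4,7] NP   >
      [4,5] "here" : NP/S
      [5,7] S   >
        [5,6] "map" : S/NP
        [6,7] "city" : NP
    [7,8] "bone" : (S\(PP\N))\NP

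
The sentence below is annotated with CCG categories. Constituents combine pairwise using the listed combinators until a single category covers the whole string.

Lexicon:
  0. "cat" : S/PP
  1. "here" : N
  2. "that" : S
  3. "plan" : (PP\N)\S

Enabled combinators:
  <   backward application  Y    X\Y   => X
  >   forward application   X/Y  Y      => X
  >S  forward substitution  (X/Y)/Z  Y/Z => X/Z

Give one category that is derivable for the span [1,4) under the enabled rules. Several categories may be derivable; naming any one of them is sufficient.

PP

[0,4] S   >
  [0,1] "cat" : S/PP
  [1,4] PP   <
    [1,2] "here" : N
    [2,4] PP\N   <
      [2,3] "that" : S
      [3,4] "plan" : (PP\N)\S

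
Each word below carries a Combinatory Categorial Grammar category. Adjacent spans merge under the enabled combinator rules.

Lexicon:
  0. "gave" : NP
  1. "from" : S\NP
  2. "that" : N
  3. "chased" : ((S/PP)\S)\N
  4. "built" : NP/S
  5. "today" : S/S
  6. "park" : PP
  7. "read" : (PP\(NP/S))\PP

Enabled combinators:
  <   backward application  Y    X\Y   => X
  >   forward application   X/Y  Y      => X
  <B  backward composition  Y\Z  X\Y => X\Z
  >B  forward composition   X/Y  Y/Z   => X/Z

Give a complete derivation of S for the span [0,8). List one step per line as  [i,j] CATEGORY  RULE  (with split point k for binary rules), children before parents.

[0,8] S   >
  [0,4] S/PP   <
    [0,2] S   <
      [0,1] "gave" : NP
      [1,2] "from" : S\NP
    [2,4] (S/PP)\S   <
      [2,3] "that" : N
      [3,4] "chased" : ((S/PP)\S)\N
  [4,8] PP   <
    [4,6] NP/S   >B
      [4,5] "built" : NP/S
      [5,6] "today" : S/S
    [6,8] PP\(NP/S)   <
      [6,7] "park" : PP
      [7,8] "read" : (PP\(NP/S))\PP

[0,1] NP  lex  "gave"
[1,2] S\NP  lex  "from"
[0,2] S  <  k=1
[2,3] N  lex  "that"
[3,4] ((S/PP)\S)\N  lex  "chased"
[2,4] (S/PP)\S  <  k=3
[0,4] S/PP  <  k=2
[4,5] NP/S  lex  "built"
[5,6] S/S  lex  "today"
[4,6] NP/S  >B  k=5
[6,7] PP  lex  "park"
[7,8] (PP\(NP/S))\PP  lex  "read"
[6,8] PP\(NP/S)  <  k=7
[4,8] PP  <  k=6
[0,8] S  >  k=4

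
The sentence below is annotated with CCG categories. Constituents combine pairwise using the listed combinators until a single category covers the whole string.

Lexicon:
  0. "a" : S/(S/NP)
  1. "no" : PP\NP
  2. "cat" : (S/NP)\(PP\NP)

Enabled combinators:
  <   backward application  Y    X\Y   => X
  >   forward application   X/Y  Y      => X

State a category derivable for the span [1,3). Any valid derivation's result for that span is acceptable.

[0,3] S   >
  [0,1] "a" : S/(S/NP)
  [1,3] S/NP   <
    [1,2] "no" : PP\NP
    [2,3] "cat" : (S/NP)\(PP\NP)

S/NP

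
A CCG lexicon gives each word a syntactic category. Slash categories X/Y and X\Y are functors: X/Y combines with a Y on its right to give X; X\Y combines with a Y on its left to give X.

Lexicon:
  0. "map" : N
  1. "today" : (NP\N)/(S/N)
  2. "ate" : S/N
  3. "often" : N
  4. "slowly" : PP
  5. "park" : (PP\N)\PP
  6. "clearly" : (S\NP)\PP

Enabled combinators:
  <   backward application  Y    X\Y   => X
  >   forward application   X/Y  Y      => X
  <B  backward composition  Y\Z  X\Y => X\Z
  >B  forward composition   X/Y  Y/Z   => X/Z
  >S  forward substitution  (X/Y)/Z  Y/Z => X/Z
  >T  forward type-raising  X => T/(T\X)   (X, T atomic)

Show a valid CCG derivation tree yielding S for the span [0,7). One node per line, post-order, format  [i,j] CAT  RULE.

[0,1] N  lex  "map"
[1,2] (NP\N)/(S/N)  lex  "today"
[2,3] S/N  lex  "ate"
[1,3] NP\N  >  k=2
[0,3] NP  <  k=1
[3,4] N  lex  "often"
[3,4] PP/(PP\N)  >T
[4,5] PP  lex  "slowly"
[5,6] (PP\N)\PP  lex  "park"
[4,6] PP\N  <  k=5
[3,6] PP  >  k=4
[6,7] (S\NP)\PP  lex  "clearly"
[3,7] S\NP  <  k=6
[0,7] S  <  k=3

[0,7] S   <
  [0,3] NP   <
    [0,1] "map" : N
    [1,3] NP\N   >
      [1,2] "today" : (NP\N)/(S/N)
      [2,3] "ate" : S/N
  [3,7] S\NP   <
    [3,6] PP   >
      [3,4] PP/(PP\N)   >T
        [3,4] "often" : N
      [4,6] PP\N   <
        [4,5] "slowly" : PP
        [5,6] "park" : (PP\N)\PP
    [6,7] "clearly" : (S\NP)\PP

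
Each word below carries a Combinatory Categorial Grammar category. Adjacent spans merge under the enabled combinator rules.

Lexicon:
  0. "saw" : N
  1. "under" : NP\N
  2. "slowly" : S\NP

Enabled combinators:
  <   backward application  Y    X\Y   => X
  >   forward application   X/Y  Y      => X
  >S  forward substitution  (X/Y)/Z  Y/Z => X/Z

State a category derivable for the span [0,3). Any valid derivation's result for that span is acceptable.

S

[0,3] S   <
  [0,2] NP   <
    [0,1] "saw" : N
    [1,2] "under" : NP\N
  [2,3] "slowly" : S\NP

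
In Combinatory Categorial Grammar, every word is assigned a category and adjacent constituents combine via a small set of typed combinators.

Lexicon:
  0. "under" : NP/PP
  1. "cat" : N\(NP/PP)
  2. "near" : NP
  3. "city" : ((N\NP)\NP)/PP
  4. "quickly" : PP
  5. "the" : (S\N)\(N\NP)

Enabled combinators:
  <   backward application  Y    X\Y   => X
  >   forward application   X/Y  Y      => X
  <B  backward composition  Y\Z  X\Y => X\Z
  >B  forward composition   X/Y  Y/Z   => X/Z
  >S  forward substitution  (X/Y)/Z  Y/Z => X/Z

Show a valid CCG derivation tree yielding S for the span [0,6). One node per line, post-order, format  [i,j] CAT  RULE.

[0,1] NP/PP  lex  "under"
[1,2] N\(NP/PP)  lex  "cat"
[0,2] N  <  k=1
[2,3] NP  lex  "near"
[3,4] ((N\NP)\NP)/PP  lex  "city"
[4,5] PP  lex  "quickly"
[3,5] (N\NP)\NP  >  k=4
[2,5] N\NP  <  k=3
[5,6] (S\N)\(N\NP)  lex  "the"
[2,6] S\N  <  k=5
[0,6] S  <  k=2

[0,6] S   <
  [0,2] N   <
    [0,1] "under" : NP/PP
    [1,2] "cat" : N\(NP/PP)
  [2,6] S\N   <
    [2,5] N\NP   <
      [2,3] "near" : NP
      [3,5] (N\NP)\NP   >
        [3,4] "city" : ((N\NP)\NP)/PP
        [4,5] "quickly" : PP
    [5,6] "the" : (S\N)\(N\NP)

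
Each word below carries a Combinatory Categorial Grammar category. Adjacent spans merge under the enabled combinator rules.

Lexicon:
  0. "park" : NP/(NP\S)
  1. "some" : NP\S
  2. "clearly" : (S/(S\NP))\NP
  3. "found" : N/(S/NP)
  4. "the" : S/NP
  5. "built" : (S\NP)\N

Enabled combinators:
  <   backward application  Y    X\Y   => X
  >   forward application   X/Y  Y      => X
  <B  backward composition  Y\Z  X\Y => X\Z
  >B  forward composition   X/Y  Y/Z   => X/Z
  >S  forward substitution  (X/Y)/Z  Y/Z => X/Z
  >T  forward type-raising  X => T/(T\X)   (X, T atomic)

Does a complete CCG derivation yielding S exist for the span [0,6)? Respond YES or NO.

[0,6] S   >
  [0,3] S/(S\NP)   <
    [0,2] NP   >
      [0,1] "park" : NP/(NP\S)
      [1,2] "some" : NP\S
    [2,3] "clearly" : (S/(S\NP))\NP
  [3,6] S\NP   <
    [3,5] N   >
      [3,4] "found" : N/(S/NP)
      [4,5] "the" : S/NP
    [5,6] "built" : (S\NP)\N

YES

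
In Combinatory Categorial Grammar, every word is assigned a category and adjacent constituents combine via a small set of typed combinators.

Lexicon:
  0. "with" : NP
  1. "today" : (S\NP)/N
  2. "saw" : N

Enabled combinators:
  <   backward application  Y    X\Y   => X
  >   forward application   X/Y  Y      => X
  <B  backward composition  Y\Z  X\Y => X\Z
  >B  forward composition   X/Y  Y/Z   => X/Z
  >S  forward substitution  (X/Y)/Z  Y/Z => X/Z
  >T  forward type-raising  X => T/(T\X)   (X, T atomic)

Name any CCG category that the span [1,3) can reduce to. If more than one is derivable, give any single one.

[0,3] S   >
  [0,1] S/(S\NP)   >T
    [0,1] "with" : NP
  [1,3] S\NP   >
    [1,2] "today" : (S\NP)/N
    [2,3] "saw" : N

S\NP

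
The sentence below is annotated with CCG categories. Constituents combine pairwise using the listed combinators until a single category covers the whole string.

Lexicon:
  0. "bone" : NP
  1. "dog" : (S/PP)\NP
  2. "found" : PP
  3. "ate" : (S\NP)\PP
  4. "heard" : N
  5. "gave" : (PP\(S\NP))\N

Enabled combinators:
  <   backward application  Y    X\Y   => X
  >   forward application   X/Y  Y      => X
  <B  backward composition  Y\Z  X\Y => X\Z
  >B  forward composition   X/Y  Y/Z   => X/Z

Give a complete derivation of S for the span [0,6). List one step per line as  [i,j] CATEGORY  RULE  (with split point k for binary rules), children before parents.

[0,1] NP  lex  "bone"
[1,2] (S/PP)\NP  lex  "dog"
[0,2] S/PP  <  k=1
[2,3] PP  lex  "found"
[3,4] (S\NP)\PP  lex  "ate"
[2,4] S\NP  <  k=3
[4,5] N  lex  "heard"
[5,6] (PP\(S\NP))\N  lex  "gave"
[4,6] PP\(S\NP)  <  k=5
[2,6] PP  <  k=4
[0,6] S  >  k=2

[0,6] S   >
  [0,2] S/PP   <
    [0,1] "bone" : NP
    [1,2] "dog" : (S/PP)\NP
  [2,6] PP   <
    [2,4] S\NP   <
      [2,3] "found" : PP
      [3,4] "ate" : (S\NP)\PP
    [4,6] PP\(S\NP)   <
      [4,5] "heard" : N
      [5,6] "gave" : (PP\(S\NP))\N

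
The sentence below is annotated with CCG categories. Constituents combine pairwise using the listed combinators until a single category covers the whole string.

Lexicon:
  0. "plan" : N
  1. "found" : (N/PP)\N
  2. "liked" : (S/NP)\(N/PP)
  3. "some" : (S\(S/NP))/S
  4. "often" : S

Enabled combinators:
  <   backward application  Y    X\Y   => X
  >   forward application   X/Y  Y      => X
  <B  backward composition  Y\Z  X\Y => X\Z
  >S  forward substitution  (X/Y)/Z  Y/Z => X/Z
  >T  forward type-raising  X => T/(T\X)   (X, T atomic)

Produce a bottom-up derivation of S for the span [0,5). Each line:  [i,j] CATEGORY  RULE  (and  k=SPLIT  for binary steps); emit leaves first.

[0,5] S   <
  [0,3] S/NP   <
    [0,2] N/PP   <
      [0,1] "plan" : N
      [1,2] "found" : (N/PP)\N
    [2,3] "liked" : (S/NP)\(N/PP)
  [3,5] S\(S/NP)   >
    [3,4] "some" : (S\(S/NP))/S
    [4,5] "often" : S

[0,1] N  lex  "plan"
[1,2] (N/PP)\N  lex  "found"
[0,2] N/PP  <  k=1
[2,3] (S/NP)\(N/PP)  lex  "liked"
[0,3] S/NP  <  k=2
[3,4] (S\(S/NP))/S  lex  "some"
[4,5] S  lex  "often"
[3,5] S\(S/NP)  >  k=4
[0,5] S  <  k=3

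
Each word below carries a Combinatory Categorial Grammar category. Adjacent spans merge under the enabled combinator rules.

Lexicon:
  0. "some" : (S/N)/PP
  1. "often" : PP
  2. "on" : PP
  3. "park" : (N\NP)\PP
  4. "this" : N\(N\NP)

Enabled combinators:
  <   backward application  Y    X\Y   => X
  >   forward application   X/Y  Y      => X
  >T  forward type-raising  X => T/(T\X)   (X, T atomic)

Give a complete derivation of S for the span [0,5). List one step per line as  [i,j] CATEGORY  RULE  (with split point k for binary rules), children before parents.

[0,1] (S/N)/PP  lex  "some"
[1,2] PP  lex  "often"
[0,2] S/N  >  k=1
[2,3] PP  lex  "on"
[3,4] (N\NP)\PP  lex  "park"
[2,4] N\NP  <  k=3
[4,5] N\(N\NP)  lex  "this"
[2,5] N  <  k=4
[0,5] S  >  k=2

[0,5] S   >
  [0,2] S/N   >
    [0,1] "some" : (S/N)/PP
    [1,2] "often" : PP
  [2,5] N   <
    [2,4] N\NP   <
      [2,3] "on" : PP
      [3,4] "park" : (N\NP)\PP
    [4,5] "this" : N\(N\NP)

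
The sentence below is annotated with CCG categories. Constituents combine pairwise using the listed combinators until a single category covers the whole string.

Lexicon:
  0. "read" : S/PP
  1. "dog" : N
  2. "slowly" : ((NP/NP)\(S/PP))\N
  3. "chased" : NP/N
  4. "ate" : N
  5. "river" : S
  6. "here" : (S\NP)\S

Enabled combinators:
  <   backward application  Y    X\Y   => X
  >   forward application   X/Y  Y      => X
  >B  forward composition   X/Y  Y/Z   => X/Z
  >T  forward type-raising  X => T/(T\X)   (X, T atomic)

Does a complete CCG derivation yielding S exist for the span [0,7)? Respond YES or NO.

[0,7] S   <
  [0,5] NP   >
    [0,4] NP/N   >B
      [0,3] NP/NP   <
        [0,1] "read" : S/PP
        [1,3] (NP/NP)\(S/PP)   <
          [1,2] "dog" : N
          [2,3] "slowly" : ((NP/NP)\(S/PP))\N
      [3,4] "chased" : NP/N
    [4,5] "ate" : N
  [5,7] S\NP   <
    [5,6] "river" : S
    [6,7] "here" : (S\NP)\S

YES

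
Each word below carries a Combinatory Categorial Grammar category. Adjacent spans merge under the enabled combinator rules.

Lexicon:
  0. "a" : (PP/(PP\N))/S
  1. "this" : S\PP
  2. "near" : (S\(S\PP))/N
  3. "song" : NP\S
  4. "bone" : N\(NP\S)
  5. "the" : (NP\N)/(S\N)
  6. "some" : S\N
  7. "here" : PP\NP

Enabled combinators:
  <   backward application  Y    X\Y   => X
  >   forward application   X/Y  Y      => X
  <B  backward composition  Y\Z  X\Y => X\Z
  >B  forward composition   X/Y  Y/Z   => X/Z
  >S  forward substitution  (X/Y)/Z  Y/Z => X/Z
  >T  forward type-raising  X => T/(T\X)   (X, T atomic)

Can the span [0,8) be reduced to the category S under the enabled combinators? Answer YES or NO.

(PP/(PP\N))/S S\PP (S\(S\PP))/N NP\S N\(NP\S) (NP\N)/(S\N) S\N PP\NP
CKY chart[0,8] = {N/(N\PP), NP/(NP\PP), PP, PP/(PP\PP), S/(S\PP)}; S ∉ chart

NO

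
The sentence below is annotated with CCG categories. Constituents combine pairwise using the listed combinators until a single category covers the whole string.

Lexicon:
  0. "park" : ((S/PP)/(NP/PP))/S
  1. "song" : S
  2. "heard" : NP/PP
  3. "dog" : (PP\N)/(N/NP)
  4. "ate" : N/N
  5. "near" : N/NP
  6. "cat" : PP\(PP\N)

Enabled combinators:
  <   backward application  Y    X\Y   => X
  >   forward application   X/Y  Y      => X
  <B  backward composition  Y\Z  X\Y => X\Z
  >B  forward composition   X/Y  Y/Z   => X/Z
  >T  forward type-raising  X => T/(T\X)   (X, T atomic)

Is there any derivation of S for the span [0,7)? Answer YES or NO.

[0,7] S   >
  [0,3] S/PP   >
    [0,2] (S/PP)/(NP/PP)   >
      [0,1] "park" : ((S/PP)/(NP/PP))/S
      [1,2] "song" : S
    [2,3] "heard" : NP/PP
  [3,7] PP   <
    [3,6] PP\N   >
      [3,4] "dog" : (PP\N)/(N/NP)
      [4,6] N/NP   >B
        [4,5] "ate" : N/N
        [5,6] "near" : N/NP
    [6,7] "cat" : PP\(PP\N)

YES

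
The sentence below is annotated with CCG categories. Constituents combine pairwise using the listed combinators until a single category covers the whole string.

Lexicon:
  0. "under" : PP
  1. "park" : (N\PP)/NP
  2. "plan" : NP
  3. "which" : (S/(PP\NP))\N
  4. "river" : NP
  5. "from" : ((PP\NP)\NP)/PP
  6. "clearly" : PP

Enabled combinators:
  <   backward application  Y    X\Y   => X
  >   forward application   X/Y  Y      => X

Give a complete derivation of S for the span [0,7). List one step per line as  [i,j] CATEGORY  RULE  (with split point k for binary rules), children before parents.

[0,7] S   >
  [0,4] S/(PP\NP)   <
    [0,3] N   <
      [0,1] "under" : PP
      [1,3] N\PP   >
        [1,2] "park" : (N\PP)/NP
        [2,3] "plan" : NP
    [3,4] "which" : (S/(PP\NP))\N
  [4,7] PP\NP   <
    [4,5] "river" : NP
    [5,7] (PP\NP)\NP   >
      [5,6] "from" : ((PP\NP)\NP)/PP
      [6,7] "clearly" : PP

[0,1] PP  lex  "under"
[1,2] (N\PP)/NP  lex  "park"
[2,3] NP  lex  "plan"
[1,3] N\PP  >  k=2
[0,3] N  <  k=1
[3,4] (S/(PP\NP))\N  lex  "which"
[0,4] S/(PP\NP)  <  k=3
[4,5] NP  lex  "river"
[5,6] ((PP\NP)\NP)/PP  lex  "from"
[6,7] PP  lex  "clearly"
[5,7] (PP\NP)\NP  >  k=6
[4,7] PP\NP  <  k=5
[0,7] S  >  k=4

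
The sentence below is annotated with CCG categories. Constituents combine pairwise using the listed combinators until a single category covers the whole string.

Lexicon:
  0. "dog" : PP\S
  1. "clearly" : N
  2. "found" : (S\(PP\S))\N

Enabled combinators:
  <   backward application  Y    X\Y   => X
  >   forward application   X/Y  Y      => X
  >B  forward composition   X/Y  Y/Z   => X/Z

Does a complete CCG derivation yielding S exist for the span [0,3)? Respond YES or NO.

[0,3] S   <
  [0,1] "dog" : PP\S
  [1,3] S\(PP\S)   <
    [1,2] "clearly" : N
    [2,3] "found" : (S\(PP\S))\N

YES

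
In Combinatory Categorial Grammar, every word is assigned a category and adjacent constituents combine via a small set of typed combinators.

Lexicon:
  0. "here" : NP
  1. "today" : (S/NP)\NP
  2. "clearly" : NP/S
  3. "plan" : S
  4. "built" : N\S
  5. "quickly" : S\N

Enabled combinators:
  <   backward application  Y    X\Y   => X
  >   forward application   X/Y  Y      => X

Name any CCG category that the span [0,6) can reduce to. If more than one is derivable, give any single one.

[0,6] S   <
  [0,5] N   <
    [0,4] S   >
      [0,2] S/NP   <
        [0,1] "here" : NP
        [1,2] "today" : (S/NP)\NP
      [2,4] NP   >
        [2,3] "clearly" : NP/S
        [3,4] "plan" : S
    [4,5] "built" : N\S
  [5,6] "quickly" : S\N

S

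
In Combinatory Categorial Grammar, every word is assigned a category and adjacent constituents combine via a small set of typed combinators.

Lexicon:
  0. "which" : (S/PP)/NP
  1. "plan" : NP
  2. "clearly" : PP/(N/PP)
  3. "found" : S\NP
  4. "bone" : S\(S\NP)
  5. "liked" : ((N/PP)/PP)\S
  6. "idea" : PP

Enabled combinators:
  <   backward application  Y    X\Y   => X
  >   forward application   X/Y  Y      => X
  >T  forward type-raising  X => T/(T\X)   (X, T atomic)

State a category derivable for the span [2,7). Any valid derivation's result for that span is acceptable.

PP

[0,7] S   >
  [0,2] S/PP   >
    [0,1] "which" : (S/PP)/NP
    [1,2] "plan" : NP
  [2,7] PP   >
    [2,3] "clearly" : PP/(N/PP)
    [3,7] N/PP   >
      [3,6] (N/PP)/PP   <
        [3,5] S   <
          [3,4] "found" : S\NP
          [4,5] "bone" : S\(S\NP)
        [5,6] "liked" : ((N/PP)/PP)\S
      [6,7] "idea" : PP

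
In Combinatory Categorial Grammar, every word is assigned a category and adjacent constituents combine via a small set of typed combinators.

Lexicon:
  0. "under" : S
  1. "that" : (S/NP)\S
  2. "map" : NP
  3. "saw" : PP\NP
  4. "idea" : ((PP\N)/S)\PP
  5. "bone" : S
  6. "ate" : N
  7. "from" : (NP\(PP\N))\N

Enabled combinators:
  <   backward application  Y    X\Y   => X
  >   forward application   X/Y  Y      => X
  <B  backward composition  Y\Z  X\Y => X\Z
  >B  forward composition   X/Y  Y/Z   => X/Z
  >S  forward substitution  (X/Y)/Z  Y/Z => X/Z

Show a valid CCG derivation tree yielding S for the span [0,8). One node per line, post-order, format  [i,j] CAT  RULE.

[0,8] S   >
  [0,2] S/NP   <
    [0,1] "under" : S
    [1,2] "that" : (S/NP)\S
  [2,8] NP   <
    [2,6] PP\N   >
      [2,5] (PP\N)/S   <
        [2,4] PP   <
          [2,3] "map" : NP
          [3,4] "saw" : PP\NP
        [4,5] "idea" : ((PP\N)/S)\PP
      [5,6] "bone" : S
    [6,8] NP\(PP\N)   <
      [6,7] "ate" : N
      [7,8] "from" : (NP\(PP\N))\N

[0,1] S  lex  "under"
[1,2] (S/NP)\S  lex  "that"
[0,2] S/NP  <  k=1
[2,3] NP  lex  "map"
[3,4] PP\NP  lex  "saw"
[2,4] PP  <  k=3
[4,5] ((PP\N)/S)\PP  lex  "idea"
[2,5] (PP\N)/S  <  k=4
[5,6] S  lex  "bone"
[2,6] PP\N  >  k=5
[6,7] N  lex  "ate"
[7,8] (NP\(PP\N))\N  lex  "from"
[6,8] NP\(PP\N)  <  k=7
[2,8] NP  <  k=6
[0,8] S  >  k=2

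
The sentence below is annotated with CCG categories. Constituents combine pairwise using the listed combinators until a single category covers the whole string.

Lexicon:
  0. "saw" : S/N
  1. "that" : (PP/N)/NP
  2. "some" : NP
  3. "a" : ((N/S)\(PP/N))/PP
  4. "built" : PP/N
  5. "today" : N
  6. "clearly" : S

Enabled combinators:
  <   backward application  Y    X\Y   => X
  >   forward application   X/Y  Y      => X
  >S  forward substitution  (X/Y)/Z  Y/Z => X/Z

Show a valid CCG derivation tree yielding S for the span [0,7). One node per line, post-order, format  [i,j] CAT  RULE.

[0,1] S/N  lex  "saw"
[1,2] (PP/N)/NP  lex  "that"
[2,3] NP  lex  "some"
[1,3] PP/N  >  k=2
[3,4] ((N/S)\(PP/N))/PP  lex  "a"
[4,5] PP/N  lex  "built"
[5,6] N  lex  "today"
[4,6] PP  >  k=5
[3,6] (N/S)\(PP/N)  >  k=4
[1,6] N/S  <  k=3
[6,7] S  lex  "clearly"
[1,7] N  >  k=6
[0,7] S  >  k=1

[0,7] S   >
  [0,1] "saw" : S/N
  [1,7] N   >
    [1,6] N/S   <
      [1,3] PP/N   >
        [1,2] "that" : (PP/N)/NP
        [2,3] "some" : NP
      [3,6] (N/S)\(PP/N)   >
        [3,4] "a" : ((N/S)\(PP/N))/PP
        [4,6] PP   >
          [4,5] "built" : PP/N
          [5,6] "today" : N
    [6,7] "clearly" : S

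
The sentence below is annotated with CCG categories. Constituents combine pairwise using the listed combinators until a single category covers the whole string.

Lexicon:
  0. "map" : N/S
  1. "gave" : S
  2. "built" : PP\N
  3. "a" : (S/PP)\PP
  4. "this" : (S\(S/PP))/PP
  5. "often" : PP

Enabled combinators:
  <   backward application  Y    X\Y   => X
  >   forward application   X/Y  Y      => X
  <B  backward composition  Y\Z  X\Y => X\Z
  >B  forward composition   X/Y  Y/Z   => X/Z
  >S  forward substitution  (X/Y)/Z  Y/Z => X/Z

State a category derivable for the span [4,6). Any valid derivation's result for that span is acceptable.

[0,6] S   <
  [0,2] N   >
    [0,1] "map" : N/S
    [1,2] "gave" : S
  [2,6] S\N   <B
    [2,3] "built" : PP\N
    [3,6] S\PP   <B
      [3,4] "a" : (S/PP)\PP
      [4,6] S\(S/PP)   >
        [4,5] "this" : (S\(S/PP))/PP
        [5,6] "often" : PP

S\(S/PP)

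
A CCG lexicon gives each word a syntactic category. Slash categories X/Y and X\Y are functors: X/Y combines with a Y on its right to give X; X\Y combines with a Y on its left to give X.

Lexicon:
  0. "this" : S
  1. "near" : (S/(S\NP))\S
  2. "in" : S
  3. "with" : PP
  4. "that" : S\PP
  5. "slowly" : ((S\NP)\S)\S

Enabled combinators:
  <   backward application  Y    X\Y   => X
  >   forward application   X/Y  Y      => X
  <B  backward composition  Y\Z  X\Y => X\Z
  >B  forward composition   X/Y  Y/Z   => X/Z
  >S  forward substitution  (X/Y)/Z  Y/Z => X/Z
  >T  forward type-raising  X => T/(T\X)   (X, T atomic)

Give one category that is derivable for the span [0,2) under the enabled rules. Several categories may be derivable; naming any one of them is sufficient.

S/(S\NP)

[0,6] S   >
  [0,2] S/(S\NP)   <
    [0,1] "this" : S
    [1,2] "near" : (S/(S\NP))\S
  [2,6] S\NP   <
    [2,3] "in" : S
    [3,6] (S\NP)\S   <
      [3,5] S   <
        [3,4] "with" : PP
        [4,5] "that" : S\PP
      [5,6] "slowly" : ((S\NP)\S)\S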